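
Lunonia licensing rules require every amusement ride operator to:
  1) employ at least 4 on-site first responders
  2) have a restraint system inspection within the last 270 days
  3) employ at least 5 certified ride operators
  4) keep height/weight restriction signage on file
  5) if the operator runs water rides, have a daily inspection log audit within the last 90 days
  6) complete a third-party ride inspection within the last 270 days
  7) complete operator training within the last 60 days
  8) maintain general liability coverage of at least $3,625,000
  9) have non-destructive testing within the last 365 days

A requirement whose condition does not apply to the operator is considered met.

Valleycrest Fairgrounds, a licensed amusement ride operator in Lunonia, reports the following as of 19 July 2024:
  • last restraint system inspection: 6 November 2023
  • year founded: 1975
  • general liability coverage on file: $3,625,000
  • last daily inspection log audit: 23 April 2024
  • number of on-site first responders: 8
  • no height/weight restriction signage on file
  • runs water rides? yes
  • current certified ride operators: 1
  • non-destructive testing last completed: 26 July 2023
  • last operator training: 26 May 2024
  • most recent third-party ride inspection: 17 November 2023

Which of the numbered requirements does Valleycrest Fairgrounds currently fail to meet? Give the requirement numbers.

3, 4

1. on-site first responders 8 ≥ 4 → met
2. restraint system inspection 256 days ago vs limit 270 → met
3. certified ride operators 1 < 5 → not met
4. height/weight restriction signage absent → not met
5. condition 'runs water rides' holds; daily inspection log audit 87 days ago vs limit 90 → met
6. third-party ride inspection 245 days ago vs limit 270 → met
7. operator training 54 days ago vs limit 60 → met
8. general liability coverage $3,625,000 ≥ $3,625,000 → met
9. non-destructive testing 359 days ago vs limit 365 → met
Not met: 3, 4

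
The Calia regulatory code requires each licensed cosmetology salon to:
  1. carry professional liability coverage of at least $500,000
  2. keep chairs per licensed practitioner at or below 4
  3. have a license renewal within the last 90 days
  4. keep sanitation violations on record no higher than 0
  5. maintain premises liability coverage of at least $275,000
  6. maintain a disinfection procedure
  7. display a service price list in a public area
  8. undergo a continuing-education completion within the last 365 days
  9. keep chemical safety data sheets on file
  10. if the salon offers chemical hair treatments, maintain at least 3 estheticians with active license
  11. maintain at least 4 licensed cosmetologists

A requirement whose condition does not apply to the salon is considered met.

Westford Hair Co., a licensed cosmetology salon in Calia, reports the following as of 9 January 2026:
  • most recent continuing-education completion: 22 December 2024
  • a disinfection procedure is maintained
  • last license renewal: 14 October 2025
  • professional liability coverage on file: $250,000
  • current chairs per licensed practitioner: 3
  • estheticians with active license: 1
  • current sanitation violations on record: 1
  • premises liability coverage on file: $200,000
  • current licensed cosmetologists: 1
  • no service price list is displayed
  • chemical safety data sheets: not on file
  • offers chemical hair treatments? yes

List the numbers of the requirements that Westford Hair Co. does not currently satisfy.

1. professional liability coverage $250,000 < $500,000 → not met
2. chairs per licensed practitioner 3 ≤ 4 → met
3. license renewal 87 days ago vs limit 90 → met
4. sanitation violations on record 1 > 0 → not met
5. premises liability coverage $200,000 < $275,000 → not met
6. disinfection procedure present → met
7. service price list absent → not met
8. continuing-education completion 383 days ago vs limit 365 → not met
9. chemical safety data sheets absent → not met
10. condition 'offers chemical hair treatments' holds; estheticians with active license 1 < 3 → not met
11. licensed cosmetologists 1 < 4 → not met
Not met: 1, 4, 5, 7, 8, 9, 10, 11

1, 4, 5, 7, 8, 9, 10, 11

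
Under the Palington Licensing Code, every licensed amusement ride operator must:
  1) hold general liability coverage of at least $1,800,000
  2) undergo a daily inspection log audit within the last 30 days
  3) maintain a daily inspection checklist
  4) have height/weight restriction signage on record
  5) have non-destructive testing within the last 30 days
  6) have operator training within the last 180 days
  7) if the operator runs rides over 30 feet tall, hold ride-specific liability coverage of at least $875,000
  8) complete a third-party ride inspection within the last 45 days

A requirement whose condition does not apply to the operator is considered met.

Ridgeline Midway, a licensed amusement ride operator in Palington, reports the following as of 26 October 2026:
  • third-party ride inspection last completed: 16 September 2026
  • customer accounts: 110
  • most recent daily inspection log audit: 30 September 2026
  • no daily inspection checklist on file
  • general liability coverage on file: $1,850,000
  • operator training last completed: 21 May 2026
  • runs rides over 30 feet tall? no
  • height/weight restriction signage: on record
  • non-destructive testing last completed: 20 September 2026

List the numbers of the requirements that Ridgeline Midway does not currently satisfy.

3, 5

1. general liability coverage $1,850,000 ≥ $1,800,000 → met
2. daily inspection log audit 26 days ago vs limit 30 → met
3. daily inspection checklist absent → not met
4. height/weight restriction signage present → met
5. non-destructive testing 36 days ago vs limit 30 → not met
6. operator training 158 days ago vs limit 180 → met
7. condition 'runs rides over 30 feet tall' does not hold → requirement n/a → met
8. third-party ride inspection 40 days ago vs limit 45 → met
Not met: 3, 5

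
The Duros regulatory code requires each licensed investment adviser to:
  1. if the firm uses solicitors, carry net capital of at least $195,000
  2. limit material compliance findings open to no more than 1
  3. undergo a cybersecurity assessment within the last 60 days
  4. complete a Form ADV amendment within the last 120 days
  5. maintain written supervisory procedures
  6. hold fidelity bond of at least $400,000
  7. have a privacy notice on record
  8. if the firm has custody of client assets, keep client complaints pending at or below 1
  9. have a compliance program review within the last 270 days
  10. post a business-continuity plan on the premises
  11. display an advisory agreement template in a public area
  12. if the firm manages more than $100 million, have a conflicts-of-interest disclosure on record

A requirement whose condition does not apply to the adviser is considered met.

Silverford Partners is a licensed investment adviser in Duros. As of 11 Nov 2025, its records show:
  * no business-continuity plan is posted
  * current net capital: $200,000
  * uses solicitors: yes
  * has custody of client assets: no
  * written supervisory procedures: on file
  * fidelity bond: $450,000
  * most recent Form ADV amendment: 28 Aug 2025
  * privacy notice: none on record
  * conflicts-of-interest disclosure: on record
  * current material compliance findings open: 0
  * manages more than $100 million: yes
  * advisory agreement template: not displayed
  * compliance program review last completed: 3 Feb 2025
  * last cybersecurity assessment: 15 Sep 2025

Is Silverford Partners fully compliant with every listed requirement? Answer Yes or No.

1. condition 'uses solicitors' holds; net capital $200,000 ≥ $195,000 → met
2. material compliance findings open 0 ≤ 1 → met
3. cybersecurity assessment 57 days ago vs limit 60 → met
4. Form ADV amendment 75 days ago vs limit 120 → met
5. written supervisory procedures present → met
6. fidelity bond $450,000 ≥ $400,000 → met
7. privacy notice absent → not met
8. condition 'has custody of client assets' does not hold → requirement n/a → met
9. compliance program review 281 days ago vs limit 270 → not met
10. business-continuity plan absent → not met
11. advisory agreement template absent → not met
12. condition 'manages more than $100 million' holds; conflicts-of-interest disclosure present → met
Not met: 7, 9, 10, 11

No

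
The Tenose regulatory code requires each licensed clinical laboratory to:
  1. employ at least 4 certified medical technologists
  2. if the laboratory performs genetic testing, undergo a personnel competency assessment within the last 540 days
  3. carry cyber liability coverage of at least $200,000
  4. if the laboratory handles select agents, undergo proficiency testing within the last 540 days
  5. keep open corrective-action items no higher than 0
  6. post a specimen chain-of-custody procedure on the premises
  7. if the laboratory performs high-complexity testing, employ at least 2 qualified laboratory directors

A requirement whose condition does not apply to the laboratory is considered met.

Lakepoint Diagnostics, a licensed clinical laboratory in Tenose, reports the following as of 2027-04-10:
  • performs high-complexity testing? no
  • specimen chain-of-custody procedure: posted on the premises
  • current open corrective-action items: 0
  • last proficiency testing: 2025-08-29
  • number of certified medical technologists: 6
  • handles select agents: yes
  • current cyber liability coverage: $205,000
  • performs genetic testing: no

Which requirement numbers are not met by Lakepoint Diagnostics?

1. certified medical technologists 6 ≥ 4 → met
2. condition 'performs genetic testing' does not hold → requirement n/a → met
3. cyber liability coverage $205,000 ≥ $200,000 → met
4. condition 'handles select agents' holds; proficiency testing 589 days ago vs limit 540 → not met
5. open corrective-action items 0 ≤ 0 → met
6. specimen chain-of-custody procedure present → met
7. condition 'performs high-complexity testing' does not hold → requirement n/a → met
Not met: 4

4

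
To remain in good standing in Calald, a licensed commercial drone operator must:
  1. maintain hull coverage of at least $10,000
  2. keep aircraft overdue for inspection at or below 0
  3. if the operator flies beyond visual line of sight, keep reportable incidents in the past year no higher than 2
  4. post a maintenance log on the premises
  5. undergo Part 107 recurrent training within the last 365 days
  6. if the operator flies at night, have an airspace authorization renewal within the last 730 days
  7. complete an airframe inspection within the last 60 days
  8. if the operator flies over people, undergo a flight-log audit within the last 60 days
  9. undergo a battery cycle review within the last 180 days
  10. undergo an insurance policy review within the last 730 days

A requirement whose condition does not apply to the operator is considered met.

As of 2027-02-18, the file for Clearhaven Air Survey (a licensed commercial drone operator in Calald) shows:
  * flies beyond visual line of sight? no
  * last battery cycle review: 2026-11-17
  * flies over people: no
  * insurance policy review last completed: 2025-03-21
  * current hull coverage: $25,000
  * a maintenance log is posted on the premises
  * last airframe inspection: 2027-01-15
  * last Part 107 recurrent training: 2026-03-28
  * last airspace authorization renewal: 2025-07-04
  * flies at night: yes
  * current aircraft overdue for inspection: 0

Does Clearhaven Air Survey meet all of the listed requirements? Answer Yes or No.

Yes

1. hull coverage $25,000 ≥ $10,000 → met
2. aircraft overdue for inspection 0 ≤ 0 → met
3. condition 'flies beyond visual line of sight' does not hold → requirement n/a → met
4. maintenance log present → met
5. Part 107 recurrent training 327 days ago vs limit 365 → met
6. condition 'flies at night' holds; airspace authorization renewal 594 days ago vs limit 730 → met
7. airframe inspection 34 days ago vs limit 60 → met
8. condition 'flies over people' does not hold → requirement n/a → met
9. battery cycle review 93 days ago vs limit 180 → met
10. insurance policy review 699 days ago vs limit 730 → met
All met.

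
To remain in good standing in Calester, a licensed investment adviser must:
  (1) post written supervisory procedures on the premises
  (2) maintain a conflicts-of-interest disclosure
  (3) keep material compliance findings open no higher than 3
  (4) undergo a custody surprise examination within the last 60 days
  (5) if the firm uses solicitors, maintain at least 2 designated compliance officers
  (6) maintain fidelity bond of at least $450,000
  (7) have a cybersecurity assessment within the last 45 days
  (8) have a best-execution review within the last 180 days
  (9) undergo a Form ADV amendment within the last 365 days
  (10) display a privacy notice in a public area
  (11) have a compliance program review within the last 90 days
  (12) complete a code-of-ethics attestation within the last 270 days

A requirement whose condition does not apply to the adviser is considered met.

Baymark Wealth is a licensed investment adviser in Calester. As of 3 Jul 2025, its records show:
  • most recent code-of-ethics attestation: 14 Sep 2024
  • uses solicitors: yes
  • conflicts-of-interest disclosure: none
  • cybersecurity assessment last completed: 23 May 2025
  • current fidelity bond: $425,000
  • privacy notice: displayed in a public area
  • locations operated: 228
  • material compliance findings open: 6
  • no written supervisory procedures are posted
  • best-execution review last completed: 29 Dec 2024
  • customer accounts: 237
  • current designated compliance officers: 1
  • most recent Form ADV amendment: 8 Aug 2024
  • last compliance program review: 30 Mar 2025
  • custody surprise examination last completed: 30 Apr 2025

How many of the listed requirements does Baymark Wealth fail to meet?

1. written supervisory procedures absent → not met
2. conflicts-of-interest disclosure absent → not met
3. material compliance findings open 6 > 3 → not met
4. custody surprise examination 64 days ago vs limit 60 → not met
5. condition 'uses solicitors' holds; designated compliance officers 1 < 2 → not met
6. fidelity bond $425,000 < $450,000 → not met
7. cybersecurity assessment 41 days ago vs limit 45 → met
8. best-execution review 186 days ago vs limit 180 → not met
9. Form ADV amendment 329 days ago vs limit 365 → met
10. privacy notice present → met
11. compliance program review 95 days ago vs limit 90 → not met
12. code-of-ethics attestation 292 days ago vs limit 270 → not met
Not met: 9 of 12

9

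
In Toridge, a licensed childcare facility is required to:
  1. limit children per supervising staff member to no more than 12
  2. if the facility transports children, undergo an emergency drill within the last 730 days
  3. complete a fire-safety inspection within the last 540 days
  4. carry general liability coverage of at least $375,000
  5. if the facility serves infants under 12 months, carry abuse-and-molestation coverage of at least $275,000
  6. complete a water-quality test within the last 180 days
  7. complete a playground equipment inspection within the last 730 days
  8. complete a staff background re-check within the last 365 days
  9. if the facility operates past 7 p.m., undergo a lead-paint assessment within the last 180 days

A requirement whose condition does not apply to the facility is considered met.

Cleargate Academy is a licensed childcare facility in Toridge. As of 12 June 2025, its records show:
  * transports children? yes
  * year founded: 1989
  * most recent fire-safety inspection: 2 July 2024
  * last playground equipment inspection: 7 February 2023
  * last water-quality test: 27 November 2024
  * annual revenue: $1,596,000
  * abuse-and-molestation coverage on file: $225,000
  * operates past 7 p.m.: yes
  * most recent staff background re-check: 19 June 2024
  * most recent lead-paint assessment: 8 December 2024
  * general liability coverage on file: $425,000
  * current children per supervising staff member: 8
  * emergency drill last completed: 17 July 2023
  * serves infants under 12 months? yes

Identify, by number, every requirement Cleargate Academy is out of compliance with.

5, 6, 7, 9

1. children per supervising staff member 8 ≤ 12 → met
2. condition 'transports children' holds; emergency drill 696 days ago vs limit 730 → met
3. fire-safety inspection 345 days ago vs limit 540 → met
4. general liability coverage $425,000 ≥ $375,000 → met
5. condition 'serves infants under 12 months' holds; abuse-and-molestation coverage $225,000 < $275,000 → not met
6. water-quality test 197 days ago vs limit 180 → not met
7. playground equipment inspection 856 days ago vs limit 730 → not met
8. staff background re-check 358 days ago vs limit 365 → met
9. condition 'operates past 7 p.m.' holds; lead-paint assessment 186 days ago vs limit 180 → not met
Not met: 5, 6, 7, 9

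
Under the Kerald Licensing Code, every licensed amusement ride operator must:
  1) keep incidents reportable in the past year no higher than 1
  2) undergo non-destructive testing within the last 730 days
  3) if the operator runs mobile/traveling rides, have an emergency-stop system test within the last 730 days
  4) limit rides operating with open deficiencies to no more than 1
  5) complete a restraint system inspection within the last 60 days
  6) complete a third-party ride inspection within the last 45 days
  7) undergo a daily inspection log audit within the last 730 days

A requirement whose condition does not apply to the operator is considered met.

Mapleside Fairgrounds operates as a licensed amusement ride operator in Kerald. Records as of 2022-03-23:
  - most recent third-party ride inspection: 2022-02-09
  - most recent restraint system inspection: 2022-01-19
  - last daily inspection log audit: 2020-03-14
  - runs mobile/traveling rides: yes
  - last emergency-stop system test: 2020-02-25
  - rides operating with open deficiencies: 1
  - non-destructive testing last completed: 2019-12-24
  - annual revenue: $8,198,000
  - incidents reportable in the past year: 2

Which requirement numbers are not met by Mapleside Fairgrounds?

1. incidents reportable in the past year 2 > 1 → not met
2. non-destructive testing 820 days ago vs limit 730 → not met
3. condition 'runs mobile/traveling rides' holds; emergency-stop system test 757 days ago vs limit 730 → not met
4. rides operating with open deficiencies 1 ≤ 1 → met
5. restraint system inspection 63 days ago vs limit 60 → not met
6. third-party ride inspection 42 days ago vs limit 45 → met
7. daily inspection log audit 739 days ago vs limit 730 → not met
Not met: 1, 2, 3, 5, 7

1, 2, 3, 5, 7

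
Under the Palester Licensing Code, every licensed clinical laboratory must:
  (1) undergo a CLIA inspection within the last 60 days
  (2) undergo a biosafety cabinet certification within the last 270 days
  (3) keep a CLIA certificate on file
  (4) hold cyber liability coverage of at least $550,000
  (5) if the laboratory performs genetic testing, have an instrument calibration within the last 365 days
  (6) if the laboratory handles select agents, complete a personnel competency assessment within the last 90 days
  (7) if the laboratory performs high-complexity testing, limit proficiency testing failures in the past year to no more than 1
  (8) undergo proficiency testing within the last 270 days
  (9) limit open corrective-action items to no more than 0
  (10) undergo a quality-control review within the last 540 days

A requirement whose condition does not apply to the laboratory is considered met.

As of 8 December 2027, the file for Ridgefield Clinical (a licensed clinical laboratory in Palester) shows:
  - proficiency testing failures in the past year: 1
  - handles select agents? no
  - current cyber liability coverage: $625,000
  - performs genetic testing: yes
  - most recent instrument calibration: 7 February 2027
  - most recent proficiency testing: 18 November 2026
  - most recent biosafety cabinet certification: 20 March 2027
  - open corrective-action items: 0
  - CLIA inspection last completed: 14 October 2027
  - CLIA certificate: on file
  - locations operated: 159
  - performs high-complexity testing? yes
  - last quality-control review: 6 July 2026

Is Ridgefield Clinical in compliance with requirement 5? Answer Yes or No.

5. condition 'performs genetic testing' holds; instrument calibration 304 days ago vs limit 365 → met

Yes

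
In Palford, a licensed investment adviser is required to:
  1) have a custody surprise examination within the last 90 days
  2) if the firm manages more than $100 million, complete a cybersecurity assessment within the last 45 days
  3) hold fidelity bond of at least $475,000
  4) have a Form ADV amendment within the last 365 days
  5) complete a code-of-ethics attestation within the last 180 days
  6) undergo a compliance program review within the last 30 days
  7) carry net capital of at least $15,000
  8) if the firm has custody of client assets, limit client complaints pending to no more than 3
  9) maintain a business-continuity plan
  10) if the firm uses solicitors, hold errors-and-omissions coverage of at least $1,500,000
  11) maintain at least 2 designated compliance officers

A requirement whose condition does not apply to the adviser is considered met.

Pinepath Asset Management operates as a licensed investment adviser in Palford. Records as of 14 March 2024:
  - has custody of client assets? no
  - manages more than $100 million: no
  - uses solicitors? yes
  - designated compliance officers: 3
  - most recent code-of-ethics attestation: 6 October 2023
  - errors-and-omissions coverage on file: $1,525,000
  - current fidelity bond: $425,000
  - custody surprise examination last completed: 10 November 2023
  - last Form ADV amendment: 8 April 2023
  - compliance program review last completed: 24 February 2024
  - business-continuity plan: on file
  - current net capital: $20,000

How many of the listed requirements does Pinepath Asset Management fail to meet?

2

1. custody surprise examination 125 days ago vs limit 90 → not met
2. condition 'manages more than $100 million' does not hold → requirement n/a → met
3. fidelity bond $425,000 < $475,000 → not met
4. Form ADV amendment 341 days ago vs limit 365 → met
5. code-of-ethics attestation 160 days ago vs limit 180 → met
6. compliance program review 19 days ago vs limit 30 → met
7. net capital $20,000 ≥ $15,000 → met
8. condition 'has custody of client assets' does not hold → requirement n/a → met
9. business-continuity plan present → met
10. condition 'uses solicitors' holds; errors-and-omissions coverage $1,525,000 ≥ $1,500,000 → met
11. designated compliance officers 3 ≥ 2 → met
Not met: 2 of 11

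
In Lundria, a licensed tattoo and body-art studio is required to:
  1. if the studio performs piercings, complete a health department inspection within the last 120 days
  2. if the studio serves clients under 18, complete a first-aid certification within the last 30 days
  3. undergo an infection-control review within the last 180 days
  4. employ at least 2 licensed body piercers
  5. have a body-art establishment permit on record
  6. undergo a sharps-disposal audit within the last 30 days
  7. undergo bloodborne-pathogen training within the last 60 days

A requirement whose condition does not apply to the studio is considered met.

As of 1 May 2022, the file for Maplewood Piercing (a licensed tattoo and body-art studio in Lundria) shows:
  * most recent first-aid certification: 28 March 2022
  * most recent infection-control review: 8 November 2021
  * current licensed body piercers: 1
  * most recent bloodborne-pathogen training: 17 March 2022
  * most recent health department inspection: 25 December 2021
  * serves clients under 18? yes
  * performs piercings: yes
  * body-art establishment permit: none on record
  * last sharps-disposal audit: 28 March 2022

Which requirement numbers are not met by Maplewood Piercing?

1. condition 'performs piercings' holds; health department inspection 127 days ago vs limit 120 → not met
2. condition 'serves clients under 18' holds; first-aid certification 34 days ago vs limit 30 → not met
3. infection-control review 174 days ago vs limit 180 → met
4. licensed body piercers 1 < 2 → not met
5. body-art establishment permit absent → not met
6. sharps-disposal audit 34 days ago vs limit 30 → not met
7. bloodborne-pathogen training 45 days ago vs limit 60 → met
Not met: 1, 2, 4, 5, 6

1, 2, 4, 5, 6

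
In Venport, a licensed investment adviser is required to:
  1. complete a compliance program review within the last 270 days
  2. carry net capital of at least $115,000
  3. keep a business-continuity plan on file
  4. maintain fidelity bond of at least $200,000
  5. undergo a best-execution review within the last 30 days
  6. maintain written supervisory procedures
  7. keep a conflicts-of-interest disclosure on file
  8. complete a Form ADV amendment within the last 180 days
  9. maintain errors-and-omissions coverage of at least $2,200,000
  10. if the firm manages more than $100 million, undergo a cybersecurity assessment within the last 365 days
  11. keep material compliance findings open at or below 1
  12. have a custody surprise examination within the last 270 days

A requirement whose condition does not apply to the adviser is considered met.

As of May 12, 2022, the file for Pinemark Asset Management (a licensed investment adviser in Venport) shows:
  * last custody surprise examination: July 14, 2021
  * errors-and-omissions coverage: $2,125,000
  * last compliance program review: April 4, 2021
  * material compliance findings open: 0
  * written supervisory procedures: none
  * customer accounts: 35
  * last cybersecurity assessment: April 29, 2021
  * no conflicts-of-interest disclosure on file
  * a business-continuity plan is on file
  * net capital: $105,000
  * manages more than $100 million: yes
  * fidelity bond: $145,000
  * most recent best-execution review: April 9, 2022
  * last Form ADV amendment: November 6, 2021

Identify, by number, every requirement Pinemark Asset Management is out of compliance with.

1. compliance program review 403 days ago vs limit 270 → not met
2. net capital $105,000 < $115,000 → not met
3. business-continuity plan present → met
4. fidelity bond $145,000 < $200,000 → not met
5. best-execution review 33 days ago vs limit 30 → not met
6. written supervisory procedures absent → not met
7. conflicts-of-interest disclosure absent → not met
8. Form ADV amendment 187 days ago vs limit 180 → not met
9. errors-and-omissions coverage $2,125,000 < $2,200,000 → not met
10. condition 'manages more than $100 million' holds; cybersecurity assessment 378 days ago vs limit 365 → not met
11. material compliance findings open 0 ≤ 1 → met
12. custody surprise examination 302 days ago vs limit 270 → not met
Not met: 1, 2, 4, 5, 6, 7, 8, 9, 10, 12

1, 2, 4, 5, 6, 7, 8, 9, 10, 12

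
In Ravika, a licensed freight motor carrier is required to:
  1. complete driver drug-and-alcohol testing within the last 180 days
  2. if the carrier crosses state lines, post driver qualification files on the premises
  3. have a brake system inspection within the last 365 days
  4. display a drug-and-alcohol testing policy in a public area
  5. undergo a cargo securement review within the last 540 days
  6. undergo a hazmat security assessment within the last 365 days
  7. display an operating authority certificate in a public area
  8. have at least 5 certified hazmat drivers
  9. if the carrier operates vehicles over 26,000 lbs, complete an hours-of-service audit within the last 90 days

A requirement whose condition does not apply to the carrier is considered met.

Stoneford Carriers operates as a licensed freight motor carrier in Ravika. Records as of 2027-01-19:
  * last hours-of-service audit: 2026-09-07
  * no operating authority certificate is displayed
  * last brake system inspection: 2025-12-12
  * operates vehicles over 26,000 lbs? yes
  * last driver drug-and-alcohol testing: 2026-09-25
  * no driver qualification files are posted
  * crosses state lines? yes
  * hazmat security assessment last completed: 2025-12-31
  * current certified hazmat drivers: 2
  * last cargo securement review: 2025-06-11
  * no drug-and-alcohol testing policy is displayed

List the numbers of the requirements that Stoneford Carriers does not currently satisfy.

1. driver drug-and-alcohol testing 116 days ago vs limit 180 → met
2. condition 'crosses state lines' holds; driver qualification files absent → not met
3. brake system inspection 403 days ago vs limit 365 → not met
4. drug-and-alcohol testing policy absent → not met
5. cargo securement review 587 days ago vs limit 540 → not met
6. hazmat security assessment 384 days ago vs limit 365 → not met
7. operating authority certificate absent → not met
8. certified hazmat drivers 2 < 5 → not met
9. condition 'operates vehicles over 26,000 lbs' holds; hours-of-service audit 134 days ago vs limit 90 → not met
Not met: 2, 3, 4, 5, 6, 7, 8, 9

2, 3, 4, 5, 6, 7, 8, 9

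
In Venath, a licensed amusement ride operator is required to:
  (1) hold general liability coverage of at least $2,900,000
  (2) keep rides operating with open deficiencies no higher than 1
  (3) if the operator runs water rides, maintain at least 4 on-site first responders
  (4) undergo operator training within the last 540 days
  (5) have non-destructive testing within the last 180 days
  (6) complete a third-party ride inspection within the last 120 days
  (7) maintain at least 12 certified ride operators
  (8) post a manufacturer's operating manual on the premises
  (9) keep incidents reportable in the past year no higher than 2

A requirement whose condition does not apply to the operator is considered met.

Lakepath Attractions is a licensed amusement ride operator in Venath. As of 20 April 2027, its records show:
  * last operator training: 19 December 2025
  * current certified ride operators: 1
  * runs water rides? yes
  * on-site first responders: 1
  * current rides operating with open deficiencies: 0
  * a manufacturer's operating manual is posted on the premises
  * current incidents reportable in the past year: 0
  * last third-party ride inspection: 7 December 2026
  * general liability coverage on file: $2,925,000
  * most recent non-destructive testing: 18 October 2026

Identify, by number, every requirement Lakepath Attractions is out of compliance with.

3, 5, 6, 7

1. general liability coverage $2,925,000 ≥ $2,900,000 → met
2. rides operating with open deficiencies 0 ≤ 1 → met
3. condition 'runs water rides' holds; on-site first responders 1 < 4 → not met
4. operator training 487 days ago vs limit 540 → met
5. non-destructive testing 184 days ago vs limit 180 → not met
6. third-party ride inspection 134 days ago vs limit 120 → not met
7. certified ride operators 1 < 12 → not met
8. manufacturer's operating manual present → met
9. incidents reportable in the past year 0 ≤ 2 → met
Not met: 3, 5, 6, 7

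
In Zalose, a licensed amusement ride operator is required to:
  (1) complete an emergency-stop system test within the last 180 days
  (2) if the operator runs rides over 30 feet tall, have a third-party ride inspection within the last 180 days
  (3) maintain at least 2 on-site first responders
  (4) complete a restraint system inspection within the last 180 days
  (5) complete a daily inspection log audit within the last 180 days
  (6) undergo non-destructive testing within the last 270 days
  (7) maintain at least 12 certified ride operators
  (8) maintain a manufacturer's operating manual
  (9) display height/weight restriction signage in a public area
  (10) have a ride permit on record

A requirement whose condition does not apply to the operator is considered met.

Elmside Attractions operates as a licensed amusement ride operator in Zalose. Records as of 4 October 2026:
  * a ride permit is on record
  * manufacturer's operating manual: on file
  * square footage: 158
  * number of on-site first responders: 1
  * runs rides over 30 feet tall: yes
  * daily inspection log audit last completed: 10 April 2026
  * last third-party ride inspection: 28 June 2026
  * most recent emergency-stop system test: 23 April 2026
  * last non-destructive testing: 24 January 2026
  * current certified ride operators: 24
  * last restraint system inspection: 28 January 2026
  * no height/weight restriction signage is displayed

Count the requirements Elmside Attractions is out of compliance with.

3

1. emergency-stop system test 164 days ago vs limit 180 → met
2. condition 'runs rides over 30 feet tall' holds; third-party ride inspection 98 days ago vs limit 180 → met
3. on-site first responders 1 < 2 → not met
4. restraint system inspection 249 days ago vs limit 180 → not met
5. daily inspection log audit 177 days ago vs limit 180 → met
6. non-destructive testing 253 days ago vs limit 270 → met
7. certified ride operators 24 ≥ 12 → met
8. manufacturer's operating manual present → met
9. height/weight restriction signage absent → not met
10. ride permit present → met
Not met: 3 of 10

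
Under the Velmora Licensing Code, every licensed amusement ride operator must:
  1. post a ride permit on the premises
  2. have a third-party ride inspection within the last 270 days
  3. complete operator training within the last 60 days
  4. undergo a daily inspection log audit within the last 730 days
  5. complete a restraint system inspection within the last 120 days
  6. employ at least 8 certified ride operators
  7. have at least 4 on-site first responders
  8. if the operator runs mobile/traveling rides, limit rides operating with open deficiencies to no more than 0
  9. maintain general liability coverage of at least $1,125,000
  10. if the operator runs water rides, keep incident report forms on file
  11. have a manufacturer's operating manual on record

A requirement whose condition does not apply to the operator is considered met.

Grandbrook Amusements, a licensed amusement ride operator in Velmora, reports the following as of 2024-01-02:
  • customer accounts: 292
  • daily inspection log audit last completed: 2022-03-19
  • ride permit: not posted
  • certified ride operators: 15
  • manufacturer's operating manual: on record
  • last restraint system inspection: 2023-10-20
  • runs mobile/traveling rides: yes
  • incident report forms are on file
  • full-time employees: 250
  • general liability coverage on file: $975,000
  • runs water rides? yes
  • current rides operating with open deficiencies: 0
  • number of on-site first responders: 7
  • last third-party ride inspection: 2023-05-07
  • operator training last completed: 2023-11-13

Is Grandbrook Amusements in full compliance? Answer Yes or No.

1. ride permit absent → not met
2. third-party ride inspection 240 days ago vs limit 270 → met
3. operator training 50 days ago vs limit 60 → met
4. daily inspection log audit 654 days ago vs limit 730 → met
5. restraint system inspection 74 days ago vs limit 120 → met
6. certified ride operators 15 ≥ 8 → met
7. on-site first responders 7 ≥ 4 → met
8. condition 'runs mobile/traveling rides' holds; rides operating with open deficiencies 0 ≤ 0 → met
9. general liability coverage $975,000 < $1,125,000 → not met
10. condition 'runs water rides' holds; incident report forms present → met
11. manufacturer's operating manual present → met
Not met: 1, 9

No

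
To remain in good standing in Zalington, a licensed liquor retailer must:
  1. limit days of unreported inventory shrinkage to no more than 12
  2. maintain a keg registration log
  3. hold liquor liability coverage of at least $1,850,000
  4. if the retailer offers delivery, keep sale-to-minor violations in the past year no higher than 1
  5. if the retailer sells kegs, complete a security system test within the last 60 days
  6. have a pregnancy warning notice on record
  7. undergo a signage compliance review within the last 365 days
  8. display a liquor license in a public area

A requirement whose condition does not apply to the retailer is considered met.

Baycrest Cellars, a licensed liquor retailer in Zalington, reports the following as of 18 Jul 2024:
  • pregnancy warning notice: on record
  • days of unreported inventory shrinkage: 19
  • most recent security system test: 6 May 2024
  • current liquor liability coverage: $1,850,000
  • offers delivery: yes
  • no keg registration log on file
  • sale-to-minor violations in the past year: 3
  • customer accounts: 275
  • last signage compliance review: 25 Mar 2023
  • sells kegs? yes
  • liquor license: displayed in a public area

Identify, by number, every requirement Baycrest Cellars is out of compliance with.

1, 2, 4, 5, 7

1. days of unreported inventory shrinkage 19 > 12 → not met
2. keg registration log absent → not met
3. liquor liability coverage $1,850,000 ≥ $1,850,000 → met
4. condition 'offers delivery' holds; sale-to-minor violations in the past year 3 > 1 → not met
5. condition 'sells kegs' holds; security system test 73 days ago vs limit 60 → not met
6. pregnancy warning notice present → met
7. signage compliance review 481 days ago vs limit 365 → not met
8. liquor license present → met
Not met: 1, 2, 4, 5, 7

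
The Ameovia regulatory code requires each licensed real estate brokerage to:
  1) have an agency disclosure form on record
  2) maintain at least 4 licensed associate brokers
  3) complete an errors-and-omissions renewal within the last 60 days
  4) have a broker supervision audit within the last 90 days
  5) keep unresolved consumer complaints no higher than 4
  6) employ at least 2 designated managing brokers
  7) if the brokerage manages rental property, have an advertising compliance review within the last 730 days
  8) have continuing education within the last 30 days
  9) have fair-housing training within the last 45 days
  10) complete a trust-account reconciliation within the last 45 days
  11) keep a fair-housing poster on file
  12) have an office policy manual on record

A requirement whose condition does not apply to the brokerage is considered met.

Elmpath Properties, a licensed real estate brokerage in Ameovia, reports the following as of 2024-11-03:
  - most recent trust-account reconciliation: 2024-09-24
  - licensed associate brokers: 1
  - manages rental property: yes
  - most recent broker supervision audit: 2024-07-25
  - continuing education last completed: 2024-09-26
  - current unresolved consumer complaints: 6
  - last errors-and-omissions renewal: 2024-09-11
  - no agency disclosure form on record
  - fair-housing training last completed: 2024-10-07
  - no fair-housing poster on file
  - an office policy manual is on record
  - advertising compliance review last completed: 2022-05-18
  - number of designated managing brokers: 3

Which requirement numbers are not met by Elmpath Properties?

1, 2, 4, 5, 7, 8, 11

1. agency disclosure form absent → not met
2. licensed associate brokers 1 < 4 → not met
3. errors-and-omissions renewal 53 days ago vs limit 60 → met
4. broker supervision audit 101 days ago vs limit 90 → not met
5. unresolved consumer complaints 6 > 4 → not met
6. designated managing brokers 3 ≥ 2 → met
7. condition 'manages rental property' holds; advertising compliance review 900 days ago vs limit 730 → not met
8. continuing education 38 days ago vs limit 30 → not met
9. fair-housing training 27 days ago vs limit 45 → met
10. trust-account reconciliation 40 days ago vs limit 45 → met
11. fair-housing poster absent → not met
12. office policy manual present → met
Not met: 1, 2, 4, 5, 7, 8, 11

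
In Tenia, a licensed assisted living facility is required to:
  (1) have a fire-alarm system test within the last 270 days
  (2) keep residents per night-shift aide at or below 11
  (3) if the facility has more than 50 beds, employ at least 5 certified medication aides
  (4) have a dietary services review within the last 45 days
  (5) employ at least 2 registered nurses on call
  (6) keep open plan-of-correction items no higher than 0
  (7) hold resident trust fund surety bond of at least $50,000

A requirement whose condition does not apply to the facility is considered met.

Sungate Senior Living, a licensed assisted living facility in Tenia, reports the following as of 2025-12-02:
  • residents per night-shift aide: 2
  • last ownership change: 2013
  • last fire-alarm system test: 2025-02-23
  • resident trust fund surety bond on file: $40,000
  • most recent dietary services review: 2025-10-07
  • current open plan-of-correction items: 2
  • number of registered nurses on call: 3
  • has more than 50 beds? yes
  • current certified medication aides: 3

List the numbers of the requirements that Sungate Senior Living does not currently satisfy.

1. fire-alarm system test 282 days ago vs limit 270 → not met
2. residents per night-shift aide 2 ≤ 11 → met
3. condition 'has more than 50 beds' holds; certified medication aides 3 < 5 → not met
4. dietary services review 56 days ago vs limit 45 → not met
5. registered nurses on call 3 ≥ 2 → met
6. open plan-of-correction items 2 > 0 → not met
7. resident trust fund surety bond $40,000 < $50,000 → not met
Not met: 1, 3, 4, 6, 7

1, 3, 4, 6, 7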